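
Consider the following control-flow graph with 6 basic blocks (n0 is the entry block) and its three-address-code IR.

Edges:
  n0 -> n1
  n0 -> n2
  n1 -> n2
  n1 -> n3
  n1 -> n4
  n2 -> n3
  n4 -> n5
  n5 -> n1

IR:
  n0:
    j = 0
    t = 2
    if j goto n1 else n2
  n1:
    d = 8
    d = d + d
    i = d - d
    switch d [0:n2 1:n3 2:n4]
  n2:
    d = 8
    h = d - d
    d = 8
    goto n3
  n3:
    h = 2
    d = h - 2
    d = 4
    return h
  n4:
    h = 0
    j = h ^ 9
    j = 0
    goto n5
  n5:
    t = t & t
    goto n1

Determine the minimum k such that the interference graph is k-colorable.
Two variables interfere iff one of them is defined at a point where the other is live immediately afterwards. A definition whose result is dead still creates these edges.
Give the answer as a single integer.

Answer: 3

Analysis:
def/use:
  n0: {j,t} / ∅
  n1: {d,i} / ∅
  n2: {d,h} / ∅
  n3: {d,h} / ∅
  n4: {h,j} / ∅
  n5: {t} / {t}

Live sets:
  n0 li=∅ lo={t}
  n1 li={t} lo={t}
  n2 li=∅ lo=∅
  n3 li=∅ lo=∅
  n4 li={t} lo={t}
  n5 li={t} lo={t}

Interfere edges:
  d: {h,i,t}
  h: {d,t}
  i: {d,t}
  j: {t}
  t: {d,h,i,j}

Registers:
  {d,h,t} pairwise interfere (3-clique) ⇒ χ ≥ 3
  3-colouring: c0={t}  c1={d,j}  c2={h,i}
  χ = 3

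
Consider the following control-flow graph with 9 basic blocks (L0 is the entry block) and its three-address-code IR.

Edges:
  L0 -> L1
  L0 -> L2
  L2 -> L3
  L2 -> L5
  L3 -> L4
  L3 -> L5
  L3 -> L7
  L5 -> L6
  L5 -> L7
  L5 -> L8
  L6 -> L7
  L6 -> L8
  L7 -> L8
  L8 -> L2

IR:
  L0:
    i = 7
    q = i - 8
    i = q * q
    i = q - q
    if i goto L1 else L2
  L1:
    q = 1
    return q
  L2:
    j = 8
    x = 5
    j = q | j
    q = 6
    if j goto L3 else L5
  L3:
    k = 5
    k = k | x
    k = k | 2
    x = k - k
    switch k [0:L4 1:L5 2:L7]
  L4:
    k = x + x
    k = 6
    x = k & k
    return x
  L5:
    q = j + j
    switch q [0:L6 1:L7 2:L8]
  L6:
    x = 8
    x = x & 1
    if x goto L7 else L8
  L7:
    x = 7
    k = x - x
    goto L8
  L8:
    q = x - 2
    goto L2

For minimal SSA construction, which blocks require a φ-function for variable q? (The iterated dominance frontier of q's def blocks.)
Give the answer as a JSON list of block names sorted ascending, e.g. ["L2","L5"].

Answer: ["L2", "L7", "L8"]

Working:
idom tree: L1←L0 L2←L0 L3←L2 L4←L3 L5←L2 L6←L5 L7←L2 L8←L2
Dom at joins:
  L2: preds {L0,L8}: {L0} ∩ {L0,L2,L8} = {L0}; idom=L0
  L5: preds {L2,L3}: {L0,L2} ∩ {L0,L2,L3} = {L0,L2}; idom=L2
  L7: preds {L3,L5,L6}: {L0,L2,L3} ∩ {L0,L2,L5} ∩ {L0,L2,L5,L6} = {L0,L2}; idom=L2
  L8: preds {L5,L6,L7}: {L0,L2,L5} ∩ {L0,L2,L5,L6} ∩ {L0,L2,L7} = {L0,L2}; idom=L2

DF derivation:
  L2←L0: walk · to L0
  L2←L8: walk L8→L2 to L0
  L5←L2: walk · to L2
  L5←L3: walk L3 to L2
  L7←L3: walk L3 to L2
  L7←L5: walk L5 to L2
  L7←L6: walk L6→L5 to L2
  L8←L5: walk L5 to L2
  L8←L6: walk L6→L5 to L2
  L8←L7: walk L7 to L2
  L0: DF=∅
  L1: DF=∅
  L2: DF={L2}
  L3: DF={L5,L7}
  L4: DF=∅
  L5: DF={L7,L8}
  L6: DF={L7,L8}
  L7: DF={L8}
  L8: DF={L2}

φ for q: defs {L0,L1,L2,L5,L8}
  DF⁺ = {L2,L7,L8}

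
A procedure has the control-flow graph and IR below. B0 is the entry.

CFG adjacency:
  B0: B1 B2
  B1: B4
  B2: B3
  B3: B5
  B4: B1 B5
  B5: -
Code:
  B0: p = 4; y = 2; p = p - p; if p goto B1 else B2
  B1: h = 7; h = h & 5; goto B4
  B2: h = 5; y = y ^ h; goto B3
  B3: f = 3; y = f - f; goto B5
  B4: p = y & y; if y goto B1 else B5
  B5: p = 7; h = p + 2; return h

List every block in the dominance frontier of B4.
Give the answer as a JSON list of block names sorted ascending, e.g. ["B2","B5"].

idom tree: B1←B0 B2←B0 B3←B2 B4←B1 B5←B0
Dom∩ at merges:
  B1: preds {B0,B4}: {B0} ∩ {B0,B1,B4} = {B0}; idom=B0
  B5: preds {B3,B4}: {B0,B2,B3} ∩ {B0,B1,B4} = {B0}; idom=B0

Frontier:
  B1←B0: walk · to B0
  B1←B4: walk B4→B1 to B0
  B5←B3: walk B3→B2 to B0
  B5←B4: walk B4→B1 to B0
  B0 → ∅
  B1 → {B1,B5}
  B2 → {B5}
  B3 → {B5}
  B4 → {B1,B5}
  B5 → ∅

DF(B4) = ["B1", "B5"]

Answer: ["B1", "B5"]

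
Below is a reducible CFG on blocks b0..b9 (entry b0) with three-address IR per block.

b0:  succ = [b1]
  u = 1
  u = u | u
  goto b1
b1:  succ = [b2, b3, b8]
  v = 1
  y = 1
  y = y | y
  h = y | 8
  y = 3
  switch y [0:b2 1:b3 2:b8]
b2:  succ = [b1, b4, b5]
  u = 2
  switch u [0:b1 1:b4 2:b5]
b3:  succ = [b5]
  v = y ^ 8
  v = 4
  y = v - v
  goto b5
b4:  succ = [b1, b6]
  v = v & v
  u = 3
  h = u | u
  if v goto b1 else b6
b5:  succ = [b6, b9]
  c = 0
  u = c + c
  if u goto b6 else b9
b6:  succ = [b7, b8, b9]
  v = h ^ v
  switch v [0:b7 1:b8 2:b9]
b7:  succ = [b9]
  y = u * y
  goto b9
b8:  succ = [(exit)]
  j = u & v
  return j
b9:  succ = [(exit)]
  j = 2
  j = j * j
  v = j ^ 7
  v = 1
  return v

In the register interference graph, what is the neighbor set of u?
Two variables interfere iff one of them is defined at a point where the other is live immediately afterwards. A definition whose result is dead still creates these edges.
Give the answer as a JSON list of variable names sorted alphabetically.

Block summaries:
  b0: def={u} ue=∅
  b1: def={h,v,y} ue=∅
  b2: def={u} ue=∅
  b3: def={v,y} ue={y}
  b4: def={h,u,v} ue={v}
  b5: def={c,u} ue=∅
  b6: def={v} ue={h,v}
  b7: def={y} ue={u,y}
  b8: def={j} ue={u,v}
  b9: def={j,v} ue=∅

Liveness:
  live b0: ∅→{u}
  live b1: {u}→{h,u,v,y}
  live b2: {h,v,y}→{h,u,v,y}
  live b3: {h,y}→{h,v,y}
  live b4: {v,y}→{h,u,v,y}
  live b5: {h,v,y}→{h,u,v,y}
  live b6: {h,u,v,y}→{u,v,y}
  live b7: {u,y}→∅
  live b8: {u,v}→∅
  live b9: ∅→∅

Interference:
  c: {h,v,y}
  h: {c,u,v,y}
  j: ∅
  u: {h,v,y}
  v: {c,h,u,y}
  y: {c,h,u,v}

N(u) = ["h", "v", "y"]

Answer: ["h", "v", "y"]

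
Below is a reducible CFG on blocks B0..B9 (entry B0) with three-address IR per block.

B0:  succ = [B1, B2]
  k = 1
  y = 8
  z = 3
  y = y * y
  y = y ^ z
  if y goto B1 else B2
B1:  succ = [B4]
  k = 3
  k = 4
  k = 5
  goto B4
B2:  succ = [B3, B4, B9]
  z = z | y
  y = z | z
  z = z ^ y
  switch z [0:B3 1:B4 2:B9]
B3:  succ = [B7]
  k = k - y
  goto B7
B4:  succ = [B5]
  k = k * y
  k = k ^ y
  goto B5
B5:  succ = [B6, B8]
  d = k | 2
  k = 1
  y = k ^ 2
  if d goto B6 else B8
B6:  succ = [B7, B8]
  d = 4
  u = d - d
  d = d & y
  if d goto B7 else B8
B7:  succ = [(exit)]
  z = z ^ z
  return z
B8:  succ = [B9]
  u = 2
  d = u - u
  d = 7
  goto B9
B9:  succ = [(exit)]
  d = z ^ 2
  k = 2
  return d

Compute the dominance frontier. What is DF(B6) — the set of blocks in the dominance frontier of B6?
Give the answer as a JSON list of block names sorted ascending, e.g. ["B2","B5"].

Answer: ["B7", "B8"]

Derivation:
idom tree: B1←B0 B2←B0 B3←B2 B4←B0 B5←B4 B6←B5 B7←B0 B8←B5 B9←B0
Dom at joins:
  B4: preds {B1,B2}: {B0,B1} ∩ {B0,B2} = {B0}; idom=B0
  B7: preds {B3,B6}: {B0,B2,B3} ∩ {B0,B4,B5,B6} = {B0}; idom=B0
  B8: preds {B5,B6}: {B0,B4,B5} ∩ {B0,B4,B5,B6} = {B0,B4,B5}; idom=B5
  B9: preds {B2,B8}: {B0,B2} ∩ {B0,B4,B5,B8} = {B0}; idom=B0

DF walk-up:
  join B4 pred B1: B1 stop@B0
  join B4 pred B2: B2 stop@B0
  join B7 pred B3: B3→B2 stop@B0
  join B7 pred B6: B6→B5→B4 stop@B0
  join B8 pred B5: · stop@B5
  join B8 pred B6: B6 stop@B5
  join B9 pred B2: B2 stop@B0
  join B9 pred B8: B8→B5→B4 stop@B0
  B0 → ∅
  B1 → {B4}
  B2 → {B4,B7,B9}
  B3 → {B7}
  B4 → {B7,B9}
  B5 → {B7,B9}
  B6 → {B7,B8}
  B7 → ∅
  B8 → {B9}
  B9 → ∅

DF(B6) = ["B7", "B8"]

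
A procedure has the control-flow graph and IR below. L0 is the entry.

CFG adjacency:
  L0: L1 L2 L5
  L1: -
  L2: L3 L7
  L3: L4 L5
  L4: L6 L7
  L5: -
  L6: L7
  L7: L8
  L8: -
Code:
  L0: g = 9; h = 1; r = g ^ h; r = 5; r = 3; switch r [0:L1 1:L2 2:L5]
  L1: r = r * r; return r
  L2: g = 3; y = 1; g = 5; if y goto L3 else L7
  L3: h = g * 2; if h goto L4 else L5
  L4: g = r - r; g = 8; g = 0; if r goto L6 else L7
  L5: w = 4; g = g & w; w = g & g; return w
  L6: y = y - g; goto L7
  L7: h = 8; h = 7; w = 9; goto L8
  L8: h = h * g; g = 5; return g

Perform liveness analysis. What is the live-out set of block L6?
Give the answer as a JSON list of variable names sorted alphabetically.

def/use:
  L0: def={g,h,r} ue=∅
  L1: def={r} ue={r}
  L2: def={g,y} ue=∅
  L3: def={h} ue={g}
  L4: def={g} ue={r}
  L5: def={g,w} ue={g}
  L6: def={y} ue={g,y}
  L7: def={h,w} ue=∅
  L8: def={g,h} ue={g,h}

Backward fixpoint:
  L0 li=∅ lo={g,r}
  L1 li={r} lo=∅
  L2 li={r} lo={g,r,y}
  L3 li={g,r,y} lo={g,r,y}
  L4 li={r,y} lo={g,y}
  L5 li={g} lo=∅
  L6 li={g,y} lo={g}
  L7 li={g} lo={g,h}
  L8 li={g,h} lo=∅

live-out(L6) = ["g"]

Answer: ["g"]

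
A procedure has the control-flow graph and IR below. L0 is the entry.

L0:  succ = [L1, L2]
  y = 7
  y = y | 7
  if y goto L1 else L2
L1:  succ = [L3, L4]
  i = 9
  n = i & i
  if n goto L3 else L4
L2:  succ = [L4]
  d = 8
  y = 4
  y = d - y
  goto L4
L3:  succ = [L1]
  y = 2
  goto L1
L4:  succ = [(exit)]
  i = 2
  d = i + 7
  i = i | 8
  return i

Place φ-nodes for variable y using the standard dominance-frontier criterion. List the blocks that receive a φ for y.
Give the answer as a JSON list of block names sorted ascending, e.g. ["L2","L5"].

idom tree: L1←L0 L2←L0 L3←L1 L4←L0
Dom∩ at merges:
  L1: preds {L0,L3}: {L0} ∩ {L0,L1,L3} = {L0}; idom=L0
  L4: preds {L1,L2}: {L0,L1} ∩ {L0,L2} = {L0}; idom=L0

DF walk-up:
  L1←L0: walk · to L0
  L1←L3: walk L3→L1 to L0
  L4←L1: walk L1 to L0
  L4←L2: walk L2 to L0
  L0: DF=∅
  L1: DF={L1,L4}
  L2: DF={L4}
  L3: DF={L1}
  L4: DF=∅

φ for y: defs {L0,L2,L3}
  DF⁺ = {L1,L4}

Answer: ["L1", "L4"]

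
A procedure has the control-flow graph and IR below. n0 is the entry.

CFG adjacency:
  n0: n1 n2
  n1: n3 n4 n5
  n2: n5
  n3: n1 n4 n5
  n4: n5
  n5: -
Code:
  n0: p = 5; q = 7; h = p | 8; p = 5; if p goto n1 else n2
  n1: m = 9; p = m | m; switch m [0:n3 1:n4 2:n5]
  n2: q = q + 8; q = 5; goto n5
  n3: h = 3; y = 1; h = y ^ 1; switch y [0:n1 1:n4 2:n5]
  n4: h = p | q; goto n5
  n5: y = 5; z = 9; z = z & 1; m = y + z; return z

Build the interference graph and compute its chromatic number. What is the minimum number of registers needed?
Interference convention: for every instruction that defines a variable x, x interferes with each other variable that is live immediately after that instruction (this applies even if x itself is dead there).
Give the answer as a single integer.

Block summaries:
  n0: def={h,p,q} ue=∅
  n1: def={m,p} ue=∅
  n2: def={q} ue={q}
  n3: def={h,y} ue=∅
  n4: def={h} ue={p,q}
  n5: def={m,y,z} ue=∅

Backward fixpoint:
  live n0: ∅→{q}
  live n1: {q}→{p,q}
  live n2: {q}→∅
  live n3: {p,q}→{p,q}
  live n4: {p,q}→∅
  live n5: ∅→∅

Interfere edges:
  h: {p,q,y}
  m: {p,q,z}
  p: {h,m,q,y}
  q: {h,m,p,y}
  y: {h,p,q,z}
  z: {m,y}

Colouring:
  lower bound: {h,p,q,y} mutually conflict ⇒ χ ≥ 4
  assign h→r3 m→r2 p→r0 q→r1 y→r2 z→r0 — no edge inside a register ⇒ χ ≤ 4
  χ = 4

Answer: 4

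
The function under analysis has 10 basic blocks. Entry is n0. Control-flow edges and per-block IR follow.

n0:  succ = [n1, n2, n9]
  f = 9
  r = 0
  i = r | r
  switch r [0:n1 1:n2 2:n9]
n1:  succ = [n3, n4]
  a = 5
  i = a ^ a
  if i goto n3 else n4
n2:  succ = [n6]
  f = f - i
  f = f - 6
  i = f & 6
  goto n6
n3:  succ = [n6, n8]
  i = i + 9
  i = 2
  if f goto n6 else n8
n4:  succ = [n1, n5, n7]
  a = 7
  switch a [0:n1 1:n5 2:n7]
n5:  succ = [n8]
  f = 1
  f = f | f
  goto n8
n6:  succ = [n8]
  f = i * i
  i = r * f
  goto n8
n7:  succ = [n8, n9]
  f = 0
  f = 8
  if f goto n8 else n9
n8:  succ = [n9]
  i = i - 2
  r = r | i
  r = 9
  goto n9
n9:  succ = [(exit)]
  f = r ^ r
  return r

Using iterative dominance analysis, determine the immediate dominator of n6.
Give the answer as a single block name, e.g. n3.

idom tree: n1←n0 n2←n0 n3←n1 n4←n1 n5←n4 n6←n0 n7←n4 n8←n0 n9←n0
Join-block Dom:
  n1: preds {n0,n4}: {n0} ∩ {n0,n1,n4} = {n0}; idom=n0
  n6: preds {n2,n3}: {n0,n2} ∩ {n0,n1,n3} = {n0}; idom=n0
  n8: preds {n3,n5,n6,n7}: {n0,n1,n3} ∩ {n0,n1,n4,n5} ∩ {n0,n6} ∩ {n0,n1,n4,n7} = {n0}; idom=n0
  n9: preds {n0,n7,n8}: {n0} ∩ {n0,n1,n4,n7} ∩ {n0,n8} = {n0}; idom=n0

idom(n6) = n0

Answer: n0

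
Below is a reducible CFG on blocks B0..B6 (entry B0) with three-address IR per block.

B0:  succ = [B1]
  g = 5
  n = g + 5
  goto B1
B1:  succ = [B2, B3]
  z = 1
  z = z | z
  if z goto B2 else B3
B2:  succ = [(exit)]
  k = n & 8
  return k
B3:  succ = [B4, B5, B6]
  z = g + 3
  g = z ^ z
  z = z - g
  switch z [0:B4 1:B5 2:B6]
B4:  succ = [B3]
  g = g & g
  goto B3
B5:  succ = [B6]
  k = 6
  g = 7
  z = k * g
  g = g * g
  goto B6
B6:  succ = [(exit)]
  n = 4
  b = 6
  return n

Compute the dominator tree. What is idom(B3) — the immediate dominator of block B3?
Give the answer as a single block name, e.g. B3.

idom tree: B1←B0 B2←B1 B3←B1 B4←B3 B5←B3 B6←B3
Join-block Dom:
  B3: preds {B1,B4}: {B0,B1} ∩ {B0,B1,B3,B4} = {B0,B1}; idom=B1
  B6: preds {B3,B5}: {B0,B1,B3} ∩ {B0,B1,B3,B5} = {B0,B1,B3}; idom=B3

idom(B3) = B1

Answer: B1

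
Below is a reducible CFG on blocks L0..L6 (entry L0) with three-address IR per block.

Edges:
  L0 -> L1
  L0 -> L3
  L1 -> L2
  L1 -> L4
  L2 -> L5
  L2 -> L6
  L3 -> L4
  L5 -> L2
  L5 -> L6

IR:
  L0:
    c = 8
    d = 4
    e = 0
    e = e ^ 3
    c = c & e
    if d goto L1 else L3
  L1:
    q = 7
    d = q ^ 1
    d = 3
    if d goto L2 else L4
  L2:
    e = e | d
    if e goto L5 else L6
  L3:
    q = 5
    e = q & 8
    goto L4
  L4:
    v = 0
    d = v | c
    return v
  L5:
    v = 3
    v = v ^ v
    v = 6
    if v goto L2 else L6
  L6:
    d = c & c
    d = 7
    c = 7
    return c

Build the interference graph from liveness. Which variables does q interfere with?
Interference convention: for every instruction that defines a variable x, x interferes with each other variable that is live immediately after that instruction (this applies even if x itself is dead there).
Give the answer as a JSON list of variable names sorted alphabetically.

def/use:
  L0 def {c,d,e} use ∅
  L1 def {d,q} use ∅
  L2 def {e} use {d,e}
  L3 def {e,q} use ∅
  L4 def {d,v} use {c}
  L5 def {v} use ∅
  L6 def {c,d} use {c}

Live sets:
  live L0: ∅→{c,e}
  live L1: {c,e}→{c,d,e}
  live L2: {c,d,e}→{c,d,e}
  live L3: {c}→{c}
  live L4: {c}→∅
  live L5: {c,d,e}→{c,d,e}
  live L6: {c}→∅

Interfere edges:
  c — {d,e,q,v}
  d — {c,e,v}
  e — {c,d,q,v}
  q — {c,e}
  v — {c,d,e}

N(q) = ["c", "e"]

Answer: ["c", "e"]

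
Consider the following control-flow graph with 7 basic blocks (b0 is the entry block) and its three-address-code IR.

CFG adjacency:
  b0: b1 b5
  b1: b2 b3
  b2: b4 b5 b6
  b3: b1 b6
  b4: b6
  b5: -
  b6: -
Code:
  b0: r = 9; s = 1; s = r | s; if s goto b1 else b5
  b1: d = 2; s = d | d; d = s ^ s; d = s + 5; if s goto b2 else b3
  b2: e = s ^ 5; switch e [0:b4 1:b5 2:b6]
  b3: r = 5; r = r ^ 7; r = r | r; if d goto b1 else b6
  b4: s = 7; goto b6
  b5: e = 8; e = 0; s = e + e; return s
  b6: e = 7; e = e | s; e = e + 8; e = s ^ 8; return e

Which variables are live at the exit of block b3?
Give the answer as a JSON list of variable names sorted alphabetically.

Answer: ["s"]

Derivation:
def/use:
  b0 def {r,s} use ∅
  b1 def {d,s} use ∅
  b2 def {e} use {s}
  b3 def {r} use {d}
  b4 def {s} use ∅
  b5 def {e,s} use ∅
  b6 def {e} use {s}

Live sets:
  b0 li=∅ lo=∅
  b1 li=∅ lo={d,s}
  b2 li={s} lo={s}
  b3 li={d,s} lo={s}
  b4 li=∅ lo={s}
  b5 li=∅ lo=∅
  b6 li={s} lo=∅

live-out(b3) = ["s"]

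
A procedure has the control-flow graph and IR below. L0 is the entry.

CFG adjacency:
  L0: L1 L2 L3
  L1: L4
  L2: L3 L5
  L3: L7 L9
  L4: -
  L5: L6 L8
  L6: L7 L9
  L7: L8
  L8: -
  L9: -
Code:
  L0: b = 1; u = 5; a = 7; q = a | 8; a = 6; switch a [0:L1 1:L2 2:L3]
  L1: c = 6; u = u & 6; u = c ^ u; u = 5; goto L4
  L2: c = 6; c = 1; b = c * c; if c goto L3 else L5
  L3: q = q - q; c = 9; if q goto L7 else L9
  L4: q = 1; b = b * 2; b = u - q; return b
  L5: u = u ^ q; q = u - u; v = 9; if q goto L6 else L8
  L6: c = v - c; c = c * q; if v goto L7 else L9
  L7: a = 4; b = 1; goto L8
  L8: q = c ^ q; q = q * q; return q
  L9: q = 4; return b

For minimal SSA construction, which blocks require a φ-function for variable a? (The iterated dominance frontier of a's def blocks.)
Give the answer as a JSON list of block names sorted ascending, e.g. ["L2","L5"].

Answer: ["L8"]

Working:
idom tree: L1←L0 L2←L0 L3←L0 L4←L1 L5←L2 L6←L5 L7←L0 L8←L0 L9←L0
Dom∩ at merges:
  L3: preds {L0,L2}: {L0} ∩ {L0,L2} = {L0}; idom=L0
  L7: preds {L3,L6}: {L0,L3} ∩ {L0,L2,L5,L6} = {L0}; idom=L0
  L8: preds {L5,L7}: {L0,L2,L5} ∩ {L0,L7} = {L0}; idom=L0
  L9: preds {L3,L6}: {L0,L3} ∩ {L0,L2,L5,L6} = {L0}; idom=L0

DF walk-up:
  join L3 pred L0: · stop@L0
  join L3 pred L2: L2 stop@L0
  join L7 pred L3: L3 stop@L0
  join L7 pred L6: L6→L5→L2 stop@L0
  join L8 pred L5: L5→L2 stop@L0
  join L8 pred L7: L7 stop@L0
  join L9 pred L3: L3 stop@L0
  join L9 pred L6: L6→L5→L2 stop@L0
  DF(L0)=∅
  DF(L1)=∅
  DF(L2)={L3,L7,L8,L9}
  DF(L3)={L7,L9}
  DF(L4)=∅
  DF(L5)={L7,L8,L9}
  DF(L6)={L7,L9}
  DF(L7)={L8}
  DF(L8)=∅
  DF(L9)=∅

φ for a: defs {L0,L7}
  DF⁺ = {L8}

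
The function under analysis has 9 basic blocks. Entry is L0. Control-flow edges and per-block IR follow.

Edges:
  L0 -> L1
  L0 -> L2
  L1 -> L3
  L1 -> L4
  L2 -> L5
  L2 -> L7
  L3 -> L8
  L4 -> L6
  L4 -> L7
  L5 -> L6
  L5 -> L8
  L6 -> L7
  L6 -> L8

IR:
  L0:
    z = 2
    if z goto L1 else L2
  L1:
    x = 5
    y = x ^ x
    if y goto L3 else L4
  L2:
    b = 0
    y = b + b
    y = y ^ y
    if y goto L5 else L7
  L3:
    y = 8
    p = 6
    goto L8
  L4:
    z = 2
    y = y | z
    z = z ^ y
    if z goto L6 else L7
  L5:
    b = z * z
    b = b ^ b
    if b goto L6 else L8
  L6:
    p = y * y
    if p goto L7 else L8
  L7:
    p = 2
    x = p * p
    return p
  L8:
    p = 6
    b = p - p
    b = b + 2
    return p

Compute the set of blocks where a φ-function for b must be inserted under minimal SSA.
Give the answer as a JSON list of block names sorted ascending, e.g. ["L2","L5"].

Answer: ["L6", "L7", "L8"]

Derivation:
idom tree: L1←L0 L2←L0 L3←L1 L4←L1 L5←L2 L6←L0 L7←L0 L8←L0
Join-block Dom:
  L6: preds {L4,L5}: {L0,L1,L4} ∩ {L0,L2,L5} = {L0}; idom=L0
  L7: preds {L2,L4,L6}: {L0,L2} ∩ {L0,L1,L4} ∩ {L0,L6} = {L0}; idom=L0
  L8: preds {L3,L5,L6}: {L0,L1,L3} ∩ {L0,L2,L5} ∩ {L0,L6} = {L0}; idom=L0

Frontier:
  L6←L4: walk L4→L1 to L0
  L6←L5: walk L5→L2 to L0
  L7←L2: walk L2 to L0
  L7←L4: walk L4→L1 to L0
  L7←L6: walk L6 to L0
  L8←L3: walk L3→L1 to L0
  L8←L5: walk L5→L2 to L0
  L8←L6: walk L6 to L0
  L0: DF=∅
  L1: DF={L6,L7,L8}
  L2: DF={L6,L7,L8}
  L3: DF={L8}
  L4: DF={L6,L7}
  L5: DF={L6,L8}
  L6: DF={L7,L8}
  L7: DF=∅
  L8: DF=∅

φ for b: defs {L2,L5,L8}
  DF⁺ = {L6,L7,L8}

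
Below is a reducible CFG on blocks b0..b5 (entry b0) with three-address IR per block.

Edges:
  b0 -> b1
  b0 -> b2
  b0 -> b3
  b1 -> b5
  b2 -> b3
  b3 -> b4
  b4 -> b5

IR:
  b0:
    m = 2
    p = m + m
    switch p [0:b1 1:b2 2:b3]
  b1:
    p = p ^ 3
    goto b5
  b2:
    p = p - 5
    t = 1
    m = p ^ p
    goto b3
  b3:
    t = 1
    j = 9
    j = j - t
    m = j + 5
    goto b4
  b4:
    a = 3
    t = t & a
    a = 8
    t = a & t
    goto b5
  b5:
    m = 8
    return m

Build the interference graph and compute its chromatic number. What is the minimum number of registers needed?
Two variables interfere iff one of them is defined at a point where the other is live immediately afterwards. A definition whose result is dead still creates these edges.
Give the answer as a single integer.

Answer: 2

Derivation:
Per-block:
  b0: {m,p} / ∅
  b1: {p} / {p}
  b2: {m,p,t} / {p}
  b3: {j,m,t} / ∅
  b4: {a,t} / {t}
  b5: {m} / ∅

Live sets:
  b0: in=∅ out={p}
  b1: in={p} out=∅
  b2: in={p} out=∅
  b3: in=∅ out={t}
  b4: in={t} out=∅
  b5: in=∅ out=∅

Interference:
  a — {t}
  j — {t}
  m — {t}
  p — {t}
  t — {a,j,m,p}

Chromatic number:
  lower bound: {a,t} mutually conflict ⇒ χ ≥ 2
  assign a→c1 j→c1 m→c1 p→c1 t→c0 — no edge inside a register ⇒ χ ≤ 2
  χ = 2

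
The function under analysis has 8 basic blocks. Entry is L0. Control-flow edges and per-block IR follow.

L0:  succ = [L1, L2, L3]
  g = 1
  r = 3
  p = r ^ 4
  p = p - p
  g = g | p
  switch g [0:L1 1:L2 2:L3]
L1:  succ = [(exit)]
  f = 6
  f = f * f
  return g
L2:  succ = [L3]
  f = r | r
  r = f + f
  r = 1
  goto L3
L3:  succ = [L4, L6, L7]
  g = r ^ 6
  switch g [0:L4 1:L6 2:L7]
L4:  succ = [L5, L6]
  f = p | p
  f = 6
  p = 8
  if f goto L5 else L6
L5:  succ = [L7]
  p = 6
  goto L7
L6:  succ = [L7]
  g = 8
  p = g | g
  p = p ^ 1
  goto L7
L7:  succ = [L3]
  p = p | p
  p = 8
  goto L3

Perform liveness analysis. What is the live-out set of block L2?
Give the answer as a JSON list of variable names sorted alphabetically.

Answer: ["p", "r"]

Working:
Per-block:
  L0 def {g,p,r} use ∅
  L1 def {f} use {g}
  L2 def {f,r} use {r}
  L3 def {g} use {r}
  L4 def {f,p} use {p}
  L5 def {p} use ∅
  L6 def {g,p} use ∅
  L7 def {p} use {p}

Liveness:
  L0 li=∅ lo={g,p,r}
  L1 li={g} lo=∅
  L2 li={p,r} lo={p,r}
  L3 li={p,r} lo={p,r}
  L4 li={p,r} lo={r}
  L5 li={r} lo={p,r}
  L6 li={r} lo={p,r}
  L7 li={p,r} lo={p,r}

live-out(L2) = ["p", "r"]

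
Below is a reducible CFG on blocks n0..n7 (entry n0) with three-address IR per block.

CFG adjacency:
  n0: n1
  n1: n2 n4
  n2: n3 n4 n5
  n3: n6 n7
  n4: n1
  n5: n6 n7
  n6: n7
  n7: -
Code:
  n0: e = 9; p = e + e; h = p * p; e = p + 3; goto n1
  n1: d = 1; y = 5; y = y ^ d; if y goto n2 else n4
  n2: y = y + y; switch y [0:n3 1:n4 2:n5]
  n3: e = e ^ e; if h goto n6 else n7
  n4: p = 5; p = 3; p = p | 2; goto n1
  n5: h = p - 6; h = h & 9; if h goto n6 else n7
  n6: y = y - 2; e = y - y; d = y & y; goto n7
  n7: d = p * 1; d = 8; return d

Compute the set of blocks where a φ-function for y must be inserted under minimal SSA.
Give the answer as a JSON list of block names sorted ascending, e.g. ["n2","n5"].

idom tree: n1←n0 n2←n1 n3←n2 n4←n1 n5←n2 n6←n2 n7←n2
Dom at joins:
  n1: preds {n0,n4}: {n0} ∩ {n0,n1,n4} = {n0}; idom=n0
  n4: preds {n1,n2}: {n0,n1} ∩ {n0,n1,n2} = {n0,n1}; idom=n1
  n6: preds {n3,n5}: {n0,n1,n2,n3} ∩ {n0,n1,n2,n5} = {n0,n1,n2}; idom=n2
  n7: preds {n3,n5,n6}: {n0,n1,n2,n3} ∩ {n0,n1,n2,n5} ∩ {n0,n1,n2,n6} = {n0,n1,n2}; idom=n2

DF derivation:
  join n1 pred n0: · stop@n0
  join n1 pred n4: n4→n1 stop@n0
  join n4 pred n1: · stop@n1
  join n4 pred n2: n2 stop@n1
  join n6 pred n3: n3 stop@n2
  join n6 pred n5: n5 stop@n2
  join n7 pred n3: n3 stop@n2
  join n7 pred n5: n5 stop@n2
  join n7 pred n6: n6 stop@n2
  DF(n0)=∅
  DF(n1)={n1}
  DF(n2)={n4}
  DF(n3)={n6,n7}
  DF(n4)={n1}
  DF(n5)={n6,n7}
  DF(n6)={n7}
  DF(n7)=∅

φ for y: defs {n1,n2,n6}
  DF⁺ = {n1,n4,n7}

Answer: ["n1", "n4", "n7"]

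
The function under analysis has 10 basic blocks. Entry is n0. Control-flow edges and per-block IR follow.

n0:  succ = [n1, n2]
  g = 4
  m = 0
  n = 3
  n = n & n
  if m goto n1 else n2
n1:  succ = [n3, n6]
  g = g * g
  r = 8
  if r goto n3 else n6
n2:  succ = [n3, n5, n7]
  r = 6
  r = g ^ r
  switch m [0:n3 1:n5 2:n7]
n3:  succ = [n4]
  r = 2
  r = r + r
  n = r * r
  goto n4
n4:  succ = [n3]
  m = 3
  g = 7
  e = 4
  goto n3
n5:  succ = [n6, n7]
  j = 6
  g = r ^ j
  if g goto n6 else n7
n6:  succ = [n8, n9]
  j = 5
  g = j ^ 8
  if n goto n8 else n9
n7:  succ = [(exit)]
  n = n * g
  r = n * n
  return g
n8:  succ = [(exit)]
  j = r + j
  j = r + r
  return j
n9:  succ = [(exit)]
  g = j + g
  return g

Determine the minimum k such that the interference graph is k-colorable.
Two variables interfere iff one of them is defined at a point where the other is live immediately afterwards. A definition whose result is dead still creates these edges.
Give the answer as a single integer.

Answer: 4

Analysis:
Per-block:
  n0: {g,m,n} / ∅
  n1: {g,r} / {g}
  n2: {r} / {g,m}
  n3: {n,r} / ∅
  n4: {e,g,m} / ∅
  n5: {g,j} / {r}
  n6: {g,j} / {n}
  n7: {n,r} / {g,n}
  n8: {j} / {j,r}
  n9: {g} / {g,j}

Liveness:
  n0: in=∅ out={g,m,n}
  n1: in={g,n} out={n,r}
  n2: in={g,m,n} out={g,n,r}
  n3: in=∅ out=∅
  n4: in=∅ out=∅
  n5: in={n,r} out={g,n,r}
  n6: in={n,r} out={g,j,r}
  n7: in={g,n} out=∅
  n8: in={j,r} out=∅
  n9: in={g,j} out=∅

Interfere edges:
  e: ∅
  g: {j,m,n,r}
  j: {g,n,r}
  m: {g,n,r}
  n: {g,j,m,r}
  r: {g,j,m,n}

Registers:
  {g,j,n,r} pairwise interfere (4-clique) ⇒ χ ≥ 4
  4-colouring: r0={e,g}  r1={n}  r2={r}  r3={j,m}
  χ = 4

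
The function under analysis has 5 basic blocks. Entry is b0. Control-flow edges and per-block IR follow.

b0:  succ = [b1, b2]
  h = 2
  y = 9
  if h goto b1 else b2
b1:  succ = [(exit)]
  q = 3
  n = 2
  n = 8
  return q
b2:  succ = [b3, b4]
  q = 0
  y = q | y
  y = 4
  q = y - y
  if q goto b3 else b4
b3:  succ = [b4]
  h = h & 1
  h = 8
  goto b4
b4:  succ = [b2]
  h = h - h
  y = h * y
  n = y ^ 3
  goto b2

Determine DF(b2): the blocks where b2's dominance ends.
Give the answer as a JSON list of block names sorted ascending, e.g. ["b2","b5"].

idom tree: b1←b0 b2←b0 b3←b2 b4←b2
Dom at joins:
  b2: preds {b0,b4}: {b0} ∩ {b0,b2,b4} = {b0}; idom=b0
  b4: preds {b2,b3}: {b0,b2} ∩ {b0,b2,b3} = {b0,b2}; idom=b2

DF walk-up:
  b2←b0: walk · to b0
  b2←b4: walk b4→b2 to b0
  b4←b2: walk · to b2
  b4←b3: walk b3 to b2
  DF(b0)=∅
  DF(b1)=∅
  DF(b2)={b2}
  DF(b3)={b4}
  DF(b4)={b2}

DF(b2) = ["b2"]

Answer: ["b2"]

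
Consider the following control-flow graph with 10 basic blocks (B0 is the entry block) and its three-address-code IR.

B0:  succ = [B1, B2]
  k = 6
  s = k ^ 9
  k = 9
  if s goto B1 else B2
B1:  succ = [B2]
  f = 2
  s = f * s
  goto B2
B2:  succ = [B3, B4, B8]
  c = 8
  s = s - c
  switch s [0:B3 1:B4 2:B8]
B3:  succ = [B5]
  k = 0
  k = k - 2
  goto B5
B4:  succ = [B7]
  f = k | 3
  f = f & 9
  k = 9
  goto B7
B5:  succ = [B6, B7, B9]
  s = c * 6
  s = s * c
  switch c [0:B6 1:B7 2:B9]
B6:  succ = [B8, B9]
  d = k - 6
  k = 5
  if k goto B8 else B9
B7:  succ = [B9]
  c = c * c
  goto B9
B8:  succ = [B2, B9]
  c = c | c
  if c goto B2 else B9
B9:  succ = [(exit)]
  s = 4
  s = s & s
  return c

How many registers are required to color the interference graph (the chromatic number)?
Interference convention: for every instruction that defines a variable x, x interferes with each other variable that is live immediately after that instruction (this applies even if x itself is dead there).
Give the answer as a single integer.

Answer: 4

Working:
Per-block:
  B0 def {k,s} use ∅
  B1 def {f,s} use {s}
  B2 def {c,s} use {s}
  B3 def {k} use ∅
  B4 def {f,k} use {k}
  B5 def {s} use {c}
  B6 def {d,k} use {k}
  B7 def {c} use {c}
  B8 def {c} use {c}
  B9 def {s} use {c}

Live sets:
  B0 li=∅ lo={k,s}
  B1 li={k,s} lo={k,s}
  B2 li={k,s} lo={c,k,s}
  B3 li={c} lo={c,k}
  B4 li={c,k} lo={c}
  B5 li={c,k} lo={c,k,s}
  B6 li={c,k,s} lo={c,k,s}
  B7 li={c} lo={c}
  B8 li={c,k,s} lo={c,k,s}
  B9 li={c} lo=∅

Conflict graph:
  c: {d,f,k,s}
  d: {c,s}
  f: {c,k,s}
  k: {c,f,s}
  s: {c,d,f,k}

Colouring:
  clique {c,f,k,s} ⇒ need ≥ 4
  assign c→c0 d→c2 f→c2 k→c3 s→c1 — no edge inside a register ⇒ χ ≤ 4
  χ = 4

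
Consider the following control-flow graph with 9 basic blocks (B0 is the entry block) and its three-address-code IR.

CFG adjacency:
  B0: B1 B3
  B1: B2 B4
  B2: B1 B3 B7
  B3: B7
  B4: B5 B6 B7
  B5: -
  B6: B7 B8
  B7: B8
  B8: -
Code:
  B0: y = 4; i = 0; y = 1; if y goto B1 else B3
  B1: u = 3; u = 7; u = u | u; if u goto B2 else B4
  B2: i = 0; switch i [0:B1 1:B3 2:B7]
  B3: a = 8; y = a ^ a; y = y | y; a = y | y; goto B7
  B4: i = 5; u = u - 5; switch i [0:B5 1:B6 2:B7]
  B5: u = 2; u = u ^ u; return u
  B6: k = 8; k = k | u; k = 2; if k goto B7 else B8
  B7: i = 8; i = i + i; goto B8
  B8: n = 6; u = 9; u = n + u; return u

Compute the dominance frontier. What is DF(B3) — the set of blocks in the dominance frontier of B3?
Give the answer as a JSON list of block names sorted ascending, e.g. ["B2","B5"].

Answer: ["B7"]

Derivation:
idom tree: B1←B0 B2←B1 B3←B0 B4←B1 B5←B4 B6←B4 B7←B0 B8←B0
Join-block Dom:
  B1: preds {B0,B2}: {B0} ∩ {B0,B1,B2} = {B0}; idom=B0
  B3: preds {B0,B2}: {B0} ∩ {B0,B1,B2} = {B0}; idom=B0
  B7: preds {B2,B3,B4,B6}: {B0,B1,B2} ∩ {B0,B3} ∩ {B0,B1,B4} ∩ {B0,B1,B4,B6} = {B0}; idom=B0
  B8: preds {B6,B7}: {B0,B1,B4,B6} ∩ {B0,B7} = {B0}; idom=B0

Frontier:
  join B1 pred B0: · stop@B0
  join B1 pred B2: B2→B1 stop@B0
  join B3 pred B0: · stop@B0
  join B3 pred B2: B2→B1 stop@B0
  join B7 pred B2: B2→B1 stop@B0
  join B7 pred B3: B3 stop@B0
  join B7 pred B4: B4→B1 stop@B0
  join B7 pred B6: B6→B4→B1 stop@B0
  join B8 pred B6: B6→B4→B1 stop@B0
  join B8 pred B7: B7 stop@B0
  B0: DF=∅
  B1: DF={B1,B3,B7,B8}
  B2: DF={B1,B3,B7}
  B3: DF={B7}
  B4: DF={B7,B8}
  B5: DF=∅
  B6: DF={B7,B8}
  B7: DF={B8}
  B8: DF=∅

DF(B3) = ["B7"]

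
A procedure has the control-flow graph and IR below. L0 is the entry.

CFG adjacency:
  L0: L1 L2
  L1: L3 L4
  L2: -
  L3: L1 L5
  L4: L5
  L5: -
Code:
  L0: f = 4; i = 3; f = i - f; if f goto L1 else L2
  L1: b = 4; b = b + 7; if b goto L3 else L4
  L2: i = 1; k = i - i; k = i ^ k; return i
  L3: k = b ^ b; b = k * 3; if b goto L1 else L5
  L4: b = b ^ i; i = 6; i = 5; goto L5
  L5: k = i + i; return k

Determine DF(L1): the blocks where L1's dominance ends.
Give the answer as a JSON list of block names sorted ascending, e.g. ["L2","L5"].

idom tree: L1←L0 L2←L0 L3←L1 L4←L1 L5←L1
Join-block Dom:
  L1: preds {L0,L3}: {L0} ∩ {L0,L1,L3} = {L0}; idom=L0
  L5: preds {L3,L4}: {L0,L1,L3} ∩ {L0,L1,L4} = {L0,L1}; idom=L1

DF walk-up:
  join L1 pred L0: · stop@L0
  join L1 pred L3: L3→L1 stop@L0
  join L5 pred L3: L3 stop@L1
  join L5 pred L4: L4 stop@L1
  L0: DF=∅
  L1: DF={L1}
  L2: DF=∅
  L3: DF={L1,L5}
  L4: DF={L5}
  L5: DF=∅

DF(L1) = ["L1"]

Answer: ["L1"]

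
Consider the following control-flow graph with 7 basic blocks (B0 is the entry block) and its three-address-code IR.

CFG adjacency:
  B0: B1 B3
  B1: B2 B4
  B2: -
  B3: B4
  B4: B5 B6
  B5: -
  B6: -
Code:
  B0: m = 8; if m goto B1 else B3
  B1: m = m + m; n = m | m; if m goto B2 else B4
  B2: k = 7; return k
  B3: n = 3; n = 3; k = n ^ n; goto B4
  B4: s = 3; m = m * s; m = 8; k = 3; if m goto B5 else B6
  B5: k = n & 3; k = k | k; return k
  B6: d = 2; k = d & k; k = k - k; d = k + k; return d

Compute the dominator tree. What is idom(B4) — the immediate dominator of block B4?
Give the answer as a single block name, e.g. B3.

Answer: B0

Working:
idom tree: B1←B0 B2←B1 B3←B0 B4←B0 B5←B4 B6←B4
Join-block Dom:
  B4: preds {B1,B3}: {B0,B1} ∩ {B0,B3} = {B0}; idom=B0

idom(B4) = B0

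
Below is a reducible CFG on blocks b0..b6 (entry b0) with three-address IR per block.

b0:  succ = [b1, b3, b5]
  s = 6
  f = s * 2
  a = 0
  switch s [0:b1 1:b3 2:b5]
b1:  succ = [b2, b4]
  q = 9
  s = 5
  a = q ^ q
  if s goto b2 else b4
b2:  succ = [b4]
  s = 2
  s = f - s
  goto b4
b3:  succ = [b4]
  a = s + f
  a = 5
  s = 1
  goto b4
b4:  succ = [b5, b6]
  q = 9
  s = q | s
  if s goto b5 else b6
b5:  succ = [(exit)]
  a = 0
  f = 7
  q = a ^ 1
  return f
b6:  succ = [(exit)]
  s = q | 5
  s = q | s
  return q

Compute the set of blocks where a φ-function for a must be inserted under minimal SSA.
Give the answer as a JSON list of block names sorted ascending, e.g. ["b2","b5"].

idom tree: b1←b0 b2←b1 b3←b0 b4←b0 b5←b0 b6←b4
Join-block Dom:
  b4: preds {b1,b2,b3}: {b0,b1} ∩ {b0,b1,b2} ∩ {b0,b3} = {b0}; idom=b0
  b5: preds {b0,b4}: {b0} ∩ {b0,b4} = {b0}; idom=b0

DF derivation:
  b4←b1: walk b1 to b0
  b4←b2: walk b2→b1 to b0
  b4←b3: walk b3 to b0
  b5←b0: walk · to b0
  b5←b4: walk b4 to b0
  b0: DF=∅
  b1: DF={b4}
  b2: DF={b4}
  b3: DF={b4}
  b4: DF={b5}
  b5: DF=∅
  b6: DF=∅

φ for a: defs {b0,b1,b3,b5}
  DF⁺ = {b4,b5}

Answer: ["b4", "b5"]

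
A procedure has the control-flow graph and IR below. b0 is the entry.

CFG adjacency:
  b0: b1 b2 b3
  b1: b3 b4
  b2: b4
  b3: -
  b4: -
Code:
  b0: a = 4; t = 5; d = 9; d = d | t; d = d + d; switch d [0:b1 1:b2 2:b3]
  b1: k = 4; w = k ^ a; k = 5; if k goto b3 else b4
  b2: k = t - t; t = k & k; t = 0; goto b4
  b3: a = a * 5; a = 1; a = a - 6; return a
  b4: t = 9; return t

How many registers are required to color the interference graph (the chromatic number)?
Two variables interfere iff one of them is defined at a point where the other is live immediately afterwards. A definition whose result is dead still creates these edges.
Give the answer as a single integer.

Answer: 3

Derivation:
Per-block:
  b0: def={a,d,t} ue=∅
  b1: def={k,w} ue={a}
  b2: def={k,t} ue={t}
  b3: def={a} ue={a}
  b4: def={t} ue=∅

Liveness:
  b0: in=∅ out={a,t}
  b1: in={a} out={a}
  b2: in={t} out=∅
  b3: in={a} out=∅
  b4: in=∅ out=∅

Conflict graph:
  a — {d,k,t,w}
  d — {a,t}
  k — {a}
  t — {a,d}
  w — {a}

Registers:
  clique {a,d,t} ⇒ need ≥ 3
  3-colouring: r0={a}  r1={d,k,w}  r2={t}
  χ = 3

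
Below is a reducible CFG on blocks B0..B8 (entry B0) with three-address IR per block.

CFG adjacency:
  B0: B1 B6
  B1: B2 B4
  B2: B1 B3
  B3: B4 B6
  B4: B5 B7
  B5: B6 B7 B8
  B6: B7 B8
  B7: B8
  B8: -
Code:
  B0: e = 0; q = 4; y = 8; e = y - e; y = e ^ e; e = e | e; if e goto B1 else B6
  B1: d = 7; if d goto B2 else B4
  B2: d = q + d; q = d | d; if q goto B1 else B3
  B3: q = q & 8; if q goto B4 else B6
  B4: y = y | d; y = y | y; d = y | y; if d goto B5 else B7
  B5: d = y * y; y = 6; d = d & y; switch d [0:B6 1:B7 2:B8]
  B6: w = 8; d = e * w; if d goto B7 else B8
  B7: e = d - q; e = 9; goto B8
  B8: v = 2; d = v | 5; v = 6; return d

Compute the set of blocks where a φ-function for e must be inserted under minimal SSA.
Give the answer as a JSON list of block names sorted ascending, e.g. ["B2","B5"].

idom tree: B1←B0 B2←B1 B3←B2 B4←B1 B5←B4 B6←B0 B7←B0 B8←B0
Join-block Dom:
  B1: preds {B0,B2}: {B0} ∩ {B0,B1,B2} = {B0}; idom=B0
  B4: preds {B1,B3}: {B0,B1} ∩ {B0,B1,B2,B3} = {B0,B1}; idom=B1
  B6: preds {B0,B3,B5}: {B0} ∩ {B0,B1,B2,B3} ∩ {B0,B1,B4,B5} = {B0}; idom=B0
  B7: preds {B4,B5,B6}: {B0,B1,B4} ∩ {B0,B1,B4,B5} ∩ {B0,B6} = {B0}; idom=B0
  B8: preds {B5,B6,B7}: {B0,B1,B4,B5} ∩ {B0,B6} ∩ {B0,B7} = {B0}; idom=B0

DF walk-up:
  B1←B0: walk · to B0
  B1←B2: walk B2→B1 to B0
  B4←B1: walk · to B1
  B4←B3: walk B3→B2 to B1
  B6←B0: walk · to B0
  B6←B3: walk B3→B2→B1 to B0
  B6←B5: walk B5→B4→B1 to B0
  B7←B4: walk B4→B1 to B0
  B7←B5: walk B5→B4→B1 to B0
  B7←B6: walk B6 to B0
  B8←B5: walk B5→B4→B1 to B0
  B8←B6: walk B6 to B0
  B8←B7: walk B7 to B0
  B0: DF=∅
  B1: DF={B1,B6,B7,B8}
  B2: DF={B1,B4,B6}
  B3: DF={B4,B6}
  B4: DF={B6,B7,B8}
  B5: DF={B6,B7,B8}
  B6: DF={B7,B8}
  B7: DF={B8}
  B8: DF=∅

φ for e: defs {B0,B7}
  DF⁺ = {B8}

Answer: ["B8"]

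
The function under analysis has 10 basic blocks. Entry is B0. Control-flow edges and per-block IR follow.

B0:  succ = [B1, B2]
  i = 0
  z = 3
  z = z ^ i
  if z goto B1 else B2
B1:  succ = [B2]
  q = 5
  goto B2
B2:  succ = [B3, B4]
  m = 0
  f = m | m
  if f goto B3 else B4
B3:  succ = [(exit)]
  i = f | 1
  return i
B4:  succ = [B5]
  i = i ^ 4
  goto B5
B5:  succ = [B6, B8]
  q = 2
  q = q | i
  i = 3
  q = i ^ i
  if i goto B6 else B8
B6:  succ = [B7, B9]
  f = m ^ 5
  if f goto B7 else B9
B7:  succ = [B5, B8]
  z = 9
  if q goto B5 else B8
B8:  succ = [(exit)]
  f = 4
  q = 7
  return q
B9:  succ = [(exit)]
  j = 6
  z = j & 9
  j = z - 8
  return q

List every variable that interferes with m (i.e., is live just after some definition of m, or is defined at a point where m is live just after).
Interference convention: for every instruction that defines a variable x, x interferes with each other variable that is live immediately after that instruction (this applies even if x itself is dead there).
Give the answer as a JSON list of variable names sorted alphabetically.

def/use:
  B0 def {i,z} use ∅
  B1 def {q} use ∅
  B2 def {f,m} use ∅
  B3 def {i} use {f}
  B4 def {i} use {i}
  B5 def {i,q} use {i}
  B6 def {f} use {m}
  B7 def {z} use {q}
  B8 def {f,q} use ∅
  B9 def {j,z} use {q}

Liveness:
  B0: in=∅ out={i}
  B1: in={i} out={i}
  B2: in={i} out={f,i,m}
  B3: in={f} out=∅
  B4: in={i,m} out={i,m}
  B5: in={i,m} out={i,m,q}
  B6: in={i,m,q} out={i,m,q}
  B7: in={i,m,q} out={i,m}
  B8: in=∅ out=∅
  B9: in={q} out=∅

Interfere edges:
  f↔{i,m,q}
  i↔{f,m,q,z}
  j↔{q}
  m↔{f,i,q,z}
  q↔{f,i,j,m,z}
  z↔{i,m,q}

N(m) = ["f", "i", "q", "z"]

Answer: ["f", "i", "q", "z"]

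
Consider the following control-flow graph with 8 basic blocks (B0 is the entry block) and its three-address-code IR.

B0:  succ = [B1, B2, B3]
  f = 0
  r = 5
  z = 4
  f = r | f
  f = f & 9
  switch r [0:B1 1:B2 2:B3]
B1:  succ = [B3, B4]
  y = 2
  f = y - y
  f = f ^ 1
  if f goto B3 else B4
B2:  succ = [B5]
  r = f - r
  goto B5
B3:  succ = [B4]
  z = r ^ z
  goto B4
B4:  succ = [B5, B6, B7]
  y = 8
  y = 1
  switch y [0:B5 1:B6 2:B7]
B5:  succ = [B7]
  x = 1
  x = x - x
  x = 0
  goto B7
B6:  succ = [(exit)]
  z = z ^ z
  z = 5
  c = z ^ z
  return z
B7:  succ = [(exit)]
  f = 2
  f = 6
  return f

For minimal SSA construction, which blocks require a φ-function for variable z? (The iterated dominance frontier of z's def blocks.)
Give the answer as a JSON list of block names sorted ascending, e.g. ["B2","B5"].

idom tree: B1←B0 B2←B0 B3←B0 B4←B0 B5←B0 B6←B4 B7←B0
Dom at joins:
  B3: preds {B0,B1}: {B0} ∩ {B0,B1} = {B0}; idom=B0
  B4: preds {B1,B3}: {B0,B1} ∩ {B0,B3} = {B0}; idom=B0
  B5: preds {B2,B4}: {B0,B2} ∩ {B0,B4} = {B0}; idom=B0
  B7: preds {B4,B5}: {B0,B4} ∩ {B0,B5} = {B0}; idom=B0

Frontier:
  B3←B0: walk · to B0
  B3←B1: walk B1 to B0
  B4←B1: walk B1 to B0
  B4←B3: walk B3 to B0
  B5←B2: walk B2 to B0
  B5←B4: walk B4 to B0
  B7←B4: walk B4 to B0
  B7←B5: walk B5 to B0
  DF(B0)=∅
  DF(B1)={B3,B4}
  DF(B2)={B5}
  DF(B3)={B4}
  DF(B4)={B5,B7}
  DF(B5)={B7}
  DF(B6)=∅
  DF(B7)=∅

φ for z: defs {B0,B3,B6}
  DF⁺ = {B4,B5,B7}

Answer: ["B4", "B5", "B7"]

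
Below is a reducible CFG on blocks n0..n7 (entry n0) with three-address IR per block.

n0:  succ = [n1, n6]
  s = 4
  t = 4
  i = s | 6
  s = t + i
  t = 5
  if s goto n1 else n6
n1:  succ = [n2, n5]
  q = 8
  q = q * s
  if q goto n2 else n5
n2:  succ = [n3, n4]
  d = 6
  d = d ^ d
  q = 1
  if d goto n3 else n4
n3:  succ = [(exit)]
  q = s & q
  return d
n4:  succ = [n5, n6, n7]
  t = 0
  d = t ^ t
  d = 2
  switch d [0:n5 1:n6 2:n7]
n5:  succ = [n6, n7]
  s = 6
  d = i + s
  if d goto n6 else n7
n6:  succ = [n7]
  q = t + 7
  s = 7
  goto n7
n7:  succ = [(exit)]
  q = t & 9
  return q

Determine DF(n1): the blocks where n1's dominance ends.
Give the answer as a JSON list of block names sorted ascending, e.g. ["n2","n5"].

Answer: ["n6", "n7"]

Derivation:
idom tree: n1←n0 n2←n1 n3←n2 n4←n2 n5←n1 n6←n0 n7←n0
Dom∩ at merges:
  n5: preds {n1,n4}: {n0,n1} ∩ {n0,n1,n2,n4} = {n0,n1}; idom=n1
  n6: preds {n0,n4,n5}: {n0} ∩ {n0,n1,n2,n4} ∩ {n0,n1,n5} = {n0}; idom=n0
  n7: preds {n4,n5,n6}: {n0,n1,n2,n4} ∩ {n0,n1,n5} ∩ {n0,n6} = {n0}; idom=n0

Frontier:
  n5←n1: walk · to n1
  n5←n4: walk n4→n2 to n1
  n6←n0: walk · to n0
  n6←n4: walk n4→n2→n1 to n0
  n6←n5: walk n5→n1 to n0
  n7←n4: walk n4→n2→n1 to n0
  n7←n5: walk n5→n1 to n0
  n7←n6: walk n6 to n0
  n0 → ∅
  n1 → {n6,n7}
  n2 → {n5,n6,n7}
  n3 → ∅
  n4 → {n5,n6,n7}
  n5 → {n6,n7}
  n6 → {n7}
  n7 → ∅

DF(n1) = ["n6", "n7"]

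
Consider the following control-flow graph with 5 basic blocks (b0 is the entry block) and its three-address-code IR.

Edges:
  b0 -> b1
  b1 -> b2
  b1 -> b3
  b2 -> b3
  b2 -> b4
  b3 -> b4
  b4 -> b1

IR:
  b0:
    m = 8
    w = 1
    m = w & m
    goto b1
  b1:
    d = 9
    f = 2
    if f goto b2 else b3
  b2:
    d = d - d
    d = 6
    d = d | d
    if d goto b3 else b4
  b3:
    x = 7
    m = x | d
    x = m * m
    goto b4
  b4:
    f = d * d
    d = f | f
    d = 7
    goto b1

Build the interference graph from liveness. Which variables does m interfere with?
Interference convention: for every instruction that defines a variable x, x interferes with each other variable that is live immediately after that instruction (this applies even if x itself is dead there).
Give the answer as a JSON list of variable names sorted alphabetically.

Answer: ["d", "w"]

Derivation:
def/use:
  b0 def {m,w} use ∅
  b1 def {d,f} use ∅
  b2 def {d} use {d}
  b3 def {m,x} use {d}
  b4 def {d,f} use {d}

Backward fixpoint:
  b0: in=∅ out=∅
  b1: in=∅ out={d}
  b2: in={d} out={d}
  b3: in={d} out={d}
  b4: in={d} out=∅

Interfere edges:
  d: {f,m,x}
  f: {d}
  m: {d,w}
  w: {m}
  x: {d}

N(m) = ["d", "w"]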